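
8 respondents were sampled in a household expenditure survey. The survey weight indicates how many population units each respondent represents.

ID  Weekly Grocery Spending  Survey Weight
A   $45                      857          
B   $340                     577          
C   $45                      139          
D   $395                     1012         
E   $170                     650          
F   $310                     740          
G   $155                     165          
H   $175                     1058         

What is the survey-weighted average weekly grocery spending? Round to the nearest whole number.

229

Weighted sum = 1191365
Sum of weights = 857 + 577 + 139 + 1012 + 650 + 740 + 165 + 1058 = 5198
Weighted mean = 1191365 / 5198 = 229.19681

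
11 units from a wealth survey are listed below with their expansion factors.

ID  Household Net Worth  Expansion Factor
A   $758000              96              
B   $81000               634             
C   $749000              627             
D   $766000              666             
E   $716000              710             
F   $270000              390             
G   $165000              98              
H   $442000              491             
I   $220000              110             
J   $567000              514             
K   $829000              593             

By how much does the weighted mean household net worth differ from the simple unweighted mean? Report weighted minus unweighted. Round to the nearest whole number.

53816

Unweighted sum = 758000 + 81000 + 749000 + 766000 + 716000 + 270000 + 165000 + 442000 + 220000 + 567000 + 829000 = 5563000
Unweighted mean = 5563000 / 11 = 505727.27
Weighted sum = 758000×96 + 81000×634 + 749000×627 + 766000×666 + 716000×710 + 270000×390 + 165000×98 + 442000×491 + 220000×110 + 567000×514 + 829000×593
  = 72768000 + 51354000 + 469623000 + 510156000 + 508360000 + 105300000 + 16170000 + 217022000 + 24200000 + 291438000 + 491597000 = 2757988000
Sum of weights = 96 + 634 + 627 + 666 + 710 + 390 + 98 + 491 + 110 + 514 + 593 = 4929
Weighted mean = 2757988000 / 4929 = 559543.11
Difference (weighted minus unweighted) = 53815.839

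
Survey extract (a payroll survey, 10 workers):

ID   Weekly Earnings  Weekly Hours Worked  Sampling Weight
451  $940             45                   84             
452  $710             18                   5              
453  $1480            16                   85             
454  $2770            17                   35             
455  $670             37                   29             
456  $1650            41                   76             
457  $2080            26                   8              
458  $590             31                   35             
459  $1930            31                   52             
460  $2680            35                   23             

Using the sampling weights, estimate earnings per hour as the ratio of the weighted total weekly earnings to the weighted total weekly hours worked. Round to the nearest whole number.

Σ wᵢ·y = 940×84 + 710×5 + 1480×85 + 2770×35 + 670×29 + 1650×76 + 2080×8 + 590×35 + 1930×52 + 2680×23
  = 649380
Σ wᵢ·x = 13724
Ratio = 649380 / 13724 = 47.317109

47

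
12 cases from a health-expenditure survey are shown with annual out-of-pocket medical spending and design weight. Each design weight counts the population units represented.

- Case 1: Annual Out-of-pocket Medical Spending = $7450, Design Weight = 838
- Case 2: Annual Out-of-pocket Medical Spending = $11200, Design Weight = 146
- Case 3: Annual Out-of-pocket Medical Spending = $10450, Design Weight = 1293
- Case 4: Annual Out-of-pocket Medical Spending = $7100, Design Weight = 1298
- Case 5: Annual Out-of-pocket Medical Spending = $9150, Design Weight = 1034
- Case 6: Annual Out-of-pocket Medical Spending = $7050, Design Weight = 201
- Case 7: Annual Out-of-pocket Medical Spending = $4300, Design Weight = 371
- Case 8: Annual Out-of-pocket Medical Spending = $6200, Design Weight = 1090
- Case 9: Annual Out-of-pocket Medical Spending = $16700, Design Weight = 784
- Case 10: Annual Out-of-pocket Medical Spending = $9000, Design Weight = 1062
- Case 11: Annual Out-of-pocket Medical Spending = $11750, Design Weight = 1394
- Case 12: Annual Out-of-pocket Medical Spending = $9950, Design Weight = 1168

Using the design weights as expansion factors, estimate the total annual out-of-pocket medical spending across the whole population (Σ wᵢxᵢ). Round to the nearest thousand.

100489000

Weighted total = 100489300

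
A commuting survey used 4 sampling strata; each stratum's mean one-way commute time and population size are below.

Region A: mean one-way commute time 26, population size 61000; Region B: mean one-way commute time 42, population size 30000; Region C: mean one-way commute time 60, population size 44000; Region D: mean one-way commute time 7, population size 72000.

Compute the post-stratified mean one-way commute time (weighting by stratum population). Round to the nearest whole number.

29

Σ Nₕ·x̄ₕ = 26×61000 + 42×30000 + 60×44000 + 7×72000
  = 1586000 + 1260000 + 2640000 + 504000 = 5990000
Σ Nₕ = 61000 + 30000 + 44000 + 72000 = 207000
Overall mean = 5990000 / 207000 = 28.937198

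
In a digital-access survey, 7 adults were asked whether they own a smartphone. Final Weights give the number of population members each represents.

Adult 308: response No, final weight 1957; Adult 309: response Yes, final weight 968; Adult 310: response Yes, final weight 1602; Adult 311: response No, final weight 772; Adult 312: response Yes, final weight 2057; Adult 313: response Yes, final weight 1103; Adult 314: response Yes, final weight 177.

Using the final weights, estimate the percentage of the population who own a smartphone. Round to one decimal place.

Sum of weights for 'Yes' = 968 + 1602 + 2057 + 1103 + 177 = 5907
Total weight = 1957 + 968 + 1602 + 772 + 2057 + 1103 + 177 = 8636
Weighted proportion = 5907 / 8636 = 0.68399722 → 68.399722%

68.4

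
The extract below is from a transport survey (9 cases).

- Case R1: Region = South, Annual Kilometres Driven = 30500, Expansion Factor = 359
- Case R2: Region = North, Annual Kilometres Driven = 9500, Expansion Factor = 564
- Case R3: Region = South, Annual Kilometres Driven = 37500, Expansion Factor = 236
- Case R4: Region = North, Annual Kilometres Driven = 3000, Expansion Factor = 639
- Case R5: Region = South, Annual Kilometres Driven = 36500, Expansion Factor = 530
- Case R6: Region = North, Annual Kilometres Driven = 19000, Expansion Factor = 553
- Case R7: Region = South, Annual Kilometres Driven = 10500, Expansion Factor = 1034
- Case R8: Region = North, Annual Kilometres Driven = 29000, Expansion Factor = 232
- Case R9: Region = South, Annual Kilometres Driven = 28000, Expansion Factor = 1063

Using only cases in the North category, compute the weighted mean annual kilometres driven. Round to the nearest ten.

12330

North rows: R2, R4, R6, R8
Weighted sum = 9500×564 + 3000×639 + 19000×553 + 29000×232
  = 5358000 + 1917000 + 10507000 + 6728000 = 24510000
Sum of weights = 564 + 639 + 553 + 232 = 1988
Weighted mean = 24510000 / 1988 = 12328.974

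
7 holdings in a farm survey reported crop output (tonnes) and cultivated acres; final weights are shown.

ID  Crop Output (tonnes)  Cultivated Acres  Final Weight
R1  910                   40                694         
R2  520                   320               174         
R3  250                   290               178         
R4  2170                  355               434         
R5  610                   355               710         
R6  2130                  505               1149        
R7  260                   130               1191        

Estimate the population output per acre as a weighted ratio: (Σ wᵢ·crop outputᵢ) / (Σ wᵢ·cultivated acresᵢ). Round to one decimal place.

3.8

Σ wᵢ·y = 910×694 + 520×174 + 250×178 + 2170×434 + 610×710 + 2130×1149 + 260×1191
  = 631540 + 90480 + 44500 + 941780 + 433100 + 2447370 + 309660 = 4898430
Σ wᵢ·x = 40×694 + 320×174 + 290×178 + 355×434 + 355×710 + 505×1149 + 130×1191
  = 1276255
Ratio = 4898430 / 1276255 = 3.838128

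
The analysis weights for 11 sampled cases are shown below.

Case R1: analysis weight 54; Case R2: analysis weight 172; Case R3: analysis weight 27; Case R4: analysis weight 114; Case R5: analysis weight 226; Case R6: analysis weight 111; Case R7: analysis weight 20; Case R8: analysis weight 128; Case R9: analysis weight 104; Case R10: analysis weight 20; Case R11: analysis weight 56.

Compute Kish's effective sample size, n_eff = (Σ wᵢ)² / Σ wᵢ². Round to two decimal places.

7.57

Σ wᵢ = 54 + 172 + 27 + 114 + 226 + 111 + 20 + 128 + 104 + 20 + 56 = 1032
Σ wᵢ² = 140758
n_eff = 1032² / 140758 = 1065024 / 140758 = 7.5663479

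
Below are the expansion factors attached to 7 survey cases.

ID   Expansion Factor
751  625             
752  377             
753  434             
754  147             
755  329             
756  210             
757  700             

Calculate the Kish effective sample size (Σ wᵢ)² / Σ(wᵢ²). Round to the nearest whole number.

6

Σ wᵢ = 625 + 377 + 434 + 147 + 329 + 210 + 700 = 2822
Σ wᵢ² = 390625 + 142129 + 188356 + 21609 + 108241 + 44100 + 490000 = 1385060
n_eff = 2822² / 1385060 = 7963684 / 1385060 = 5.7497033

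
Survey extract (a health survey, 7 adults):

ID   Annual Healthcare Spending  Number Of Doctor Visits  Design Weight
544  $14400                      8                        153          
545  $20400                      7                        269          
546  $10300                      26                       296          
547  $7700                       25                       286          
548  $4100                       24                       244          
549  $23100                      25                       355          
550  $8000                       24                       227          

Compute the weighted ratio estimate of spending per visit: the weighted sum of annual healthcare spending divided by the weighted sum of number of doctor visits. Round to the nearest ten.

Σ wᵢ·y = 14400×153 + 20400×269 + 10300×296 + 7700×286 + 4100×244 + 23100×355 + 8000×227
  = 2203200 + 5487600 + 3048800 + 2202200 + 1000400 + 8200500 + 1816000 = 23958700
Σ wᵢ·x = 8×153 + 7×269 + 26×296 + 25×286 + 24×244 + 25×355 + 24×227
  = 1224 + 1883 + 7696 + 7150 + 5856 + 8875 + 5448 = 38132
Ratio = 23958700 / 38132 = 628.30956

630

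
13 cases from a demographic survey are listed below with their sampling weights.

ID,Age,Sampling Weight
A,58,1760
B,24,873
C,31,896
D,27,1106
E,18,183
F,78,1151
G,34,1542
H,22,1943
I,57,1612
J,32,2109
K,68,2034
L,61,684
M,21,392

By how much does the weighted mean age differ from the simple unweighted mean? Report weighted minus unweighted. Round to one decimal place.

3.2

Unweighted sum = 531
Unweighted mean = 531 / 13 = 40.846154
Weighted sum = 716556
Sum of weights = 16285
Weighted mean = 716556 / 16285 = 44.000982
Difference (weighted minus unweighted) = 3.1548287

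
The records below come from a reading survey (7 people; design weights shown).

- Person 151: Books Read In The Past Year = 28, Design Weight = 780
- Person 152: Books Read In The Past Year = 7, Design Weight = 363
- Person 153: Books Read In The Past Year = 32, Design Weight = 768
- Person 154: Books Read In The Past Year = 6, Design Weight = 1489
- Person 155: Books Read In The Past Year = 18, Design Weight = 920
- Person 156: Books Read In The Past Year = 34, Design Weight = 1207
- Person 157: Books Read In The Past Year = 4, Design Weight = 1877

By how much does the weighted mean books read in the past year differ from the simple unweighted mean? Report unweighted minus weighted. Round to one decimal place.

Unweighted sum = 129
Unweighted mean = 129 / 7 = 18.428571
Weighted sum = 28×780 + 7×363 + 32×768 + 6×1489 + 18×920 + 34×1207 + 4×1877
  = 21840 + 2541 + 24576 + 8934 + 16560 + 41038 + 7508 = 122997
Sum of weights = 780 + 363 + 768 + 1489 + 920 + 1207 + 1877 = 7404
Weighted mean = 122997 / 7404 = 16.612237
Difference (unweighted minus weighted) = 1.8163348

1.8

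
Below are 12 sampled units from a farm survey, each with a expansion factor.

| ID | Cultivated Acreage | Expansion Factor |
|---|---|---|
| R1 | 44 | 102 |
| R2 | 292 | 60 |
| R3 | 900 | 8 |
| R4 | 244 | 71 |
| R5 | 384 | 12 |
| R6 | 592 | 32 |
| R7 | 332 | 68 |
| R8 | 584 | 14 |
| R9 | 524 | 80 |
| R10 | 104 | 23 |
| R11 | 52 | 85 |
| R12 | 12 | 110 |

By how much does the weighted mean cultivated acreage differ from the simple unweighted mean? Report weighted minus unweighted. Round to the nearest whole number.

Unweighted sum = 4064
Unweighted mean = 4064 / 12 = 338.66667
Weighted sum = 44×102 + 292×60 + 900×8 + 244×71 + 384×12 + 592×32 + 332×68 + 584×14 + 524×80 + 104×23 + 52×85 + 12×110
  = 4488 + 17520 + 7200 + 17324 + 4608 + 18944 + 22576 + 8176 + 41920 + 2392 + 4420 + 1320 = 150888
Sum of weights = 665
Weighted mean = 150888 / 665 = 226.89925
Difference (weighted minus unweighted) = -111.76742

-112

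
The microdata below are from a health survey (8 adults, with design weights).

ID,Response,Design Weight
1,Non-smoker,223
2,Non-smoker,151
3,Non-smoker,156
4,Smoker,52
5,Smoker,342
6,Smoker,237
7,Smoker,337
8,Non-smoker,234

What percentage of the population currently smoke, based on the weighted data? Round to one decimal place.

Sum of weights for 'Smoker' = 52 + 342 + 237 + 337 = 968
Total weight = 223 + 151 + 156 + 52 + 342 + 237 + 337 + 234 = 1732
Weighted proportion = 968 / 1732 = 0.55889145 → 55.889145%

55.9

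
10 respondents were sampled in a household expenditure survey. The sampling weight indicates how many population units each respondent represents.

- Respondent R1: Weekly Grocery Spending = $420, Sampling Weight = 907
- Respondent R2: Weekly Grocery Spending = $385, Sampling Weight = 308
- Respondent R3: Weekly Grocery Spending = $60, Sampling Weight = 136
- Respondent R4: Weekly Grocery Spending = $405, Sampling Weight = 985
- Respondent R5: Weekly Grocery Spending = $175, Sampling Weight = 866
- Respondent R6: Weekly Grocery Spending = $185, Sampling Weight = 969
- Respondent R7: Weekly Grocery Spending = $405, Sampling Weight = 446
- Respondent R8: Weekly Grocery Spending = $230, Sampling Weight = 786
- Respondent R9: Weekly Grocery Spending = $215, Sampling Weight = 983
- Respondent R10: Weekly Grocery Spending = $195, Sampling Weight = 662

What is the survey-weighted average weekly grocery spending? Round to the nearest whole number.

275

Weighted sum = 420×907 + 385×308 + 60×136 + 405×985 + 175×866 + 185×969 + 405×446 + 230×786 + 215×983 + 195×662
  = 380940 + 118580 + 8160 + 398925 + 151550 + 179265 + 180630 + 180780 + 211345 + 129090 = 1939265
Sum of weights = 907 + 308 + 136 + 985 + 866 + 969 + 446 + 786 + 983 + 662 = 7048
Weighted mean = 1939265 / 7048 = 275.15111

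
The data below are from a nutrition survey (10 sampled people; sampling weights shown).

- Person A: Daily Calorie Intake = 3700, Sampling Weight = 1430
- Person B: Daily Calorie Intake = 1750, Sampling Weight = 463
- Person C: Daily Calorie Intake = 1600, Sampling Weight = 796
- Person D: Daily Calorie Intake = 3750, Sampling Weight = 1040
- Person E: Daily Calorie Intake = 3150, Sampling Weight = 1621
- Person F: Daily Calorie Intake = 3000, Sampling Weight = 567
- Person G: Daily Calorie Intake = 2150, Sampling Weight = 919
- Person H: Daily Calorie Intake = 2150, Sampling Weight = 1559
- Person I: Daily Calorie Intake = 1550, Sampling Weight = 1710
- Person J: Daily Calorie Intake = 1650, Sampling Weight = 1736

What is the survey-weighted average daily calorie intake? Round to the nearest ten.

2440

Weighted sum = 3700×1430 + 1750×463 + 1600×796 + 3750×1040 + 3150×1621 + 3000×567 + 2150×919 + 2150×1559 + 1550×1710 + 1650×1736
  = 5291000 + 810250 + 1273600 + 3900000 + 5106150 + 1701000 + 1975850 + 3351850 + 2650500 + 2864400 = 28924600
Sum of weights = 1430 + 463 + 796 + 1040 + 1621 + 567 + 919 + 1559 + 1710 + 1736 = 11841
Weighted mean = 28924600 / 11841 = 2442.7498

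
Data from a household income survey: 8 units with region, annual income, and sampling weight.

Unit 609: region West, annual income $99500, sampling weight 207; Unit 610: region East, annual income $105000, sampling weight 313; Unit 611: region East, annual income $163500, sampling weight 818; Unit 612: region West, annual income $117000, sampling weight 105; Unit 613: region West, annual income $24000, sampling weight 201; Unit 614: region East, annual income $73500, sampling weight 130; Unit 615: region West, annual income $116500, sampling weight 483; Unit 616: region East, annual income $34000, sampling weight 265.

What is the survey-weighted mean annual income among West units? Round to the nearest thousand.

West rows: 609, 612, 613, 615
Weighted sum = 99500×207 + 117000×105 + 24000×201 + 116500×483
  = 93975000
Sum of weights = 207 + 105 + 201 + 483 = 996
Weighted mean = 93975000 / 996 = 94352.41

94000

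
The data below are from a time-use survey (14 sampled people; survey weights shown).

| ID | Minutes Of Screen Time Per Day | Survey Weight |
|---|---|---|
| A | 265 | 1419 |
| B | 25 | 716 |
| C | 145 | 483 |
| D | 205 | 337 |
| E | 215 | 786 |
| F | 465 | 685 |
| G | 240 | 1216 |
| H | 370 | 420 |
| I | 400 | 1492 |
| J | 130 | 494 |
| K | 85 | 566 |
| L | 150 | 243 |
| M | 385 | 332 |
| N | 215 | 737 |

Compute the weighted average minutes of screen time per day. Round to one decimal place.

251.8

Weighted sum = 2499665
Sum of weights = 9926
Weighted mean = 2499665 / 9926 = 251.83004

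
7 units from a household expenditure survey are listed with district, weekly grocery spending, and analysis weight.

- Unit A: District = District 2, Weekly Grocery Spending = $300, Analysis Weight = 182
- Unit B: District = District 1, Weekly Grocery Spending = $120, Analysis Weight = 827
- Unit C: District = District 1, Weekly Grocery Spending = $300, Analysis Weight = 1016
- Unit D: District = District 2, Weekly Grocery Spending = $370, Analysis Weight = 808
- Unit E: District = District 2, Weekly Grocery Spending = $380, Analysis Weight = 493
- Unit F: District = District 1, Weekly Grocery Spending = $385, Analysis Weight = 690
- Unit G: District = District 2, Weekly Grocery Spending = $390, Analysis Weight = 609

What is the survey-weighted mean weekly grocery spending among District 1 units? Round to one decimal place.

District 1 rows: B, C, F
Weighted sum = 120×827 + 300×1016 + 385×690
  = 99240 + 304800 + 265650 = 669690
Sum of weights = 827 + 1016 + 690 = 2533
Weighted mean = 669690 / 2533 = 264.3861

264.4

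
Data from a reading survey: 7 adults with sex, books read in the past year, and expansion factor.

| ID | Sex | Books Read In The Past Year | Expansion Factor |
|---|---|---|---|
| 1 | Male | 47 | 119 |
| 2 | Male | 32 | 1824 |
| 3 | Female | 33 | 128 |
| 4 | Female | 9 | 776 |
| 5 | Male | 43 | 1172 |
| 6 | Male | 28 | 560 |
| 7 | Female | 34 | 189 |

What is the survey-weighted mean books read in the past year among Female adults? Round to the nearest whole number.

16

Female rows: 3, 4, 7
Weighted sum = 33×128 + 9×776 + 34×189
  = 4224 + 6984 + 6426 = 17634
Sum of weights = 128 + 776 + 189 = 1093
Weighted mean = 17634 / 1093 = 16.133577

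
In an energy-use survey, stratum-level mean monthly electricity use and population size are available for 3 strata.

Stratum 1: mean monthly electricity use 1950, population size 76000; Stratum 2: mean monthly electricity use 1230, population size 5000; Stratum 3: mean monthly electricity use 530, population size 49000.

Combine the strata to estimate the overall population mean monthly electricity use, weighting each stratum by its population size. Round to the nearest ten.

1390

Σ Nₕ·x̄ₕ = 1950×76000 + 1230×5000 + 530×49000
  = 148200000 + 6150000 + 25970000 = 180320000
Σ Nₕ = 76000 + 5000 + 49000 = 130000
Overall mean = 180320000 / 130000 = 1387.0769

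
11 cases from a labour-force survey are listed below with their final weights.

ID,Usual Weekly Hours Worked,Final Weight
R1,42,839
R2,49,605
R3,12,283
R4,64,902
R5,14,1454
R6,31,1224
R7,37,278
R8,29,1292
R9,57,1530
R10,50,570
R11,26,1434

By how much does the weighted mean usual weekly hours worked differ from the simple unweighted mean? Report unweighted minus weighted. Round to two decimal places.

0.38

Unweighted sum = 42 + 49 + 12 + 64 + 14 + 31 + 37 + 29 + 57 + 50 + 26 = 411
Unweighted mean = 411 / 11 = 37.363636
Weighted sum = 42×839 + 49×605 + 12×283 + 64×902 + 14×1454 + 31×1224 + 37×278 + 29×1292 + 57×1530 + 50×570 + 26×1434
  = 385055
Sum of weights = 839 + 605 + 283 + 902 + 1454 + 1224 + 278 + 1292 + 1530 + 570 + 1434 = 10411
Weighted mean = 385055 / 10411 = 36.9854
Difference (unweighted minus weighted) = 0.37823631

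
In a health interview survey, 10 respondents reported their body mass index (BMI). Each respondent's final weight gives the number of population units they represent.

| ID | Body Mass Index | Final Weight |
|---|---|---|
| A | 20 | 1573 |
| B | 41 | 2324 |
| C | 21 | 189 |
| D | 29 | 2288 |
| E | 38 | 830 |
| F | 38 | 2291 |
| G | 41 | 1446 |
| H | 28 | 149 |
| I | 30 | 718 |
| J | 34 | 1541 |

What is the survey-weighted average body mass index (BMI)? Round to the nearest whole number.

Weighted sum = 20×1573 + 41×2324 + 21×189 + 29×2288 + 38×830 + 38×2291 + 41×1446 + 28×149 + 30×718 + 34×1541
  = 453055
Sum of weights = 1573 + 2324 + 189 + 2288 + 830 + 2291 + 1446 + 149 + 718 + 1541 = 13349
Weighted mean = 453055 / 13349 = 33.939246

34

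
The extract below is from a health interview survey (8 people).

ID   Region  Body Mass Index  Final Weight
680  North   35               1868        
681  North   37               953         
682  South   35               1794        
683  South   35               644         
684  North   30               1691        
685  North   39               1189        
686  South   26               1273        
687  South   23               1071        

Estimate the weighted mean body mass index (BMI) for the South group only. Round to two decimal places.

South rows: 682, 683, 686, 687
Weighted sum = 35×1794 + 35×644 + 26×1273 + 23×1071
  = 62790 + 22540 + 33098 + 24633 = 143061
Sum of weights = 1794 + 644 + 1273 + 1071 = 4782
Weighted mean = 143061 / 4782 = 29.916562

29.92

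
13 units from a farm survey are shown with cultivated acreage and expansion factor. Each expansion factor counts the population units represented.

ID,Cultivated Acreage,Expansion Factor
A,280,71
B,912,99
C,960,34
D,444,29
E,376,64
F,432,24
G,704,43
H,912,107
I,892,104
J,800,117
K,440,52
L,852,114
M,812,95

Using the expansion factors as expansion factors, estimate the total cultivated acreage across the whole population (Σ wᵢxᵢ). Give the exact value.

701488

Weighted total = 701488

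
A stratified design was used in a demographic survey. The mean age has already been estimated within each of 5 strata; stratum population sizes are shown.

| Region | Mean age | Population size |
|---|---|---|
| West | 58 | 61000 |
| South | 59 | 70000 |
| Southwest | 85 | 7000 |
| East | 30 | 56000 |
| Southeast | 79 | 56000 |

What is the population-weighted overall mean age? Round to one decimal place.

57.5

Σ Nₕ·x̄ₕ = 58×61000 + 59×70000 + 85×7000 + 30×56000 + 79×56000
  = 3538000 + 4130000 + 595000 + 1680000 + 4424000 = 14367000
Σ Nₕ = 61000 + 70000 + 7000 + 56000 + 56000 = 250000
Overall mean = 14367000 / 250000 = 57.468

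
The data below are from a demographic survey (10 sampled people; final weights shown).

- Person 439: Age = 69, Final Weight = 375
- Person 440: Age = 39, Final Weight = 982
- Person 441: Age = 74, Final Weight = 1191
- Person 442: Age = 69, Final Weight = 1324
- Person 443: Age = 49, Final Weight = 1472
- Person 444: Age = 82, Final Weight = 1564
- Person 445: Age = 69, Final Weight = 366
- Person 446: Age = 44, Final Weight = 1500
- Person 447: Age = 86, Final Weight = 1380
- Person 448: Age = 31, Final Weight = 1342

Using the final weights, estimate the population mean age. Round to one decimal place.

Weighted sum = 69×375 + 39×982 + 74×1191 + 69×1324 + 49×1472 + 82×1564 + 69×366 + 44×1500 + 86×1380 + 31×1342
  = 25875 + 38298 + 88134 + 91356 + 72128 + 128248 + 25254 + 66000 + 118680 + 41602 = 695575
Sum of weights = 375 + 982 + 1191 + 1324 + 1472 + 1564 + 366 + 1500 + 1380 + 1342 = 11496
Weighted mean = 695575 / 11496 = 60.505828

60.5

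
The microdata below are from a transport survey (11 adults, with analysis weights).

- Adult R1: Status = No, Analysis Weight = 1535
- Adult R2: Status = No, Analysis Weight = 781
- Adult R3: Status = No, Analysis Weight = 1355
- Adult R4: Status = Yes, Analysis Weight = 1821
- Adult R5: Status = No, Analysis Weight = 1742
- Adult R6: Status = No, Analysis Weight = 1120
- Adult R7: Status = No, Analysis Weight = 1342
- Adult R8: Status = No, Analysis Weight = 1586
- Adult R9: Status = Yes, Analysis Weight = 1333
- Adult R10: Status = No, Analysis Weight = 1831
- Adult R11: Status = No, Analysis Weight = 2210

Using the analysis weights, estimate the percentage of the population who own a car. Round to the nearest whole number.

Sum of weights for 'Yes' = 1821 + 1333 = 3154
Total weight = 1535 + 781 + 1355 + 1821 + 1742 + 1120 + 1342 + 1586 + 1333 + 1831 + 2210 = 16656
Weighted proportion = 3154 / 16656 = 0.18936119 → 18.936119%

19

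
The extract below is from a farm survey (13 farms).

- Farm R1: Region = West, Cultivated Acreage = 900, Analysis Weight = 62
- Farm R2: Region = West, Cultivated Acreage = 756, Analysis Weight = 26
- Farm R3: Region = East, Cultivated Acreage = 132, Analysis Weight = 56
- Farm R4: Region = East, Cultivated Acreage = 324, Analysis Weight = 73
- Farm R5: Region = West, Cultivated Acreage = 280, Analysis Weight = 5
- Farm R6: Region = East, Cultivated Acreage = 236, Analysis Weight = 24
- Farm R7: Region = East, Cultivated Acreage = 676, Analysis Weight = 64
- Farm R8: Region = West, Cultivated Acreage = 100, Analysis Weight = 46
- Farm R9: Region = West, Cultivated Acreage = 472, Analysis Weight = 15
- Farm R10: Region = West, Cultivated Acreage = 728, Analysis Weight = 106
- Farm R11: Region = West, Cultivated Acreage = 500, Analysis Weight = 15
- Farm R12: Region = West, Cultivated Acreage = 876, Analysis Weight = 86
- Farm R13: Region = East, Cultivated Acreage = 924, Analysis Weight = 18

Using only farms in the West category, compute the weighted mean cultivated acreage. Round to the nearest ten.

West rows: R1, R2, R5, R8, R9, R10, R11, R12
Weighted sum = 900×62 + 756×26 + 280×5 + 100×46 + 472×15 + 728×106 + 500×15 + 876×86
  = 248540
Sum of weights = 62 + 26 + 5 + 46 + 15 + 106 + 15 + 86 = 361
Weighted mean = 248540 / 361 = 688.47645

690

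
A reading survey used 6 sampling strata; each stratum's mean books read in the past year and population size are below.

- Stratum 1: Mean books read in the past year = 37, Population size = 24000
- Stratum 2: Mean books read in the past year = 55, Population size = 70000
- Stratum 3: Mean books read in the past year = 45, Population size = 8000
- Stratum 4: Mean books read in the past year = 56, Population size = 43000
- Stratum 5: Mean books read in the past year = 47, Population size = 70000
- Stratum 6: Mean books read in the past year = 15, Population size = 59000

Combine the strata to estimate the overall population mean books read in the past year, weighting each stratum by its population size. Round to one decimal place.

42.6

Σ Nₕ·x̄ₕ = 37×24000 + 55×70000 + 45×8000 + 56×43000 + 47×70000 + 15×59000
  = 888000 + 3850000 + 360000 + 2408000 + 3290000 + 885000 = 11681000
Σ Nₕ = 24000 + 70000 + 8000 + 43000 + 70000 + 59000 = 274000
Overall mean = 11681000 / 274000 = 42.631387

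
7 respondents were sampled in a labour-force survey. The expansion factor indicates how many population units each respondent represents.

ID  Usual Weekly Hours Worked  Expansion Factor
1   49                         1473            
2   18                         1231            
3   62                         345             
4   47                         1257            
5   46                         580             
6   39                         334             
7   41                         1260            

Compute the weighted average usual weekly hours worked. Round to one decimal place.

41.1

Weighted sum = 49×1473 + 18×1231 + 62×345 + 47×1257 + 46×580 + 39×334 + 41×1260
  = 72177 + 22158 + 21390 + 59079 + 26680 + 13026 + 51660 = 266170
Sum of weights = 1473 + 1231 + 345 + 1257 + 580 + 334 + 1260 = 6480
Weighted mean = 266170 / 6480 = 41.075617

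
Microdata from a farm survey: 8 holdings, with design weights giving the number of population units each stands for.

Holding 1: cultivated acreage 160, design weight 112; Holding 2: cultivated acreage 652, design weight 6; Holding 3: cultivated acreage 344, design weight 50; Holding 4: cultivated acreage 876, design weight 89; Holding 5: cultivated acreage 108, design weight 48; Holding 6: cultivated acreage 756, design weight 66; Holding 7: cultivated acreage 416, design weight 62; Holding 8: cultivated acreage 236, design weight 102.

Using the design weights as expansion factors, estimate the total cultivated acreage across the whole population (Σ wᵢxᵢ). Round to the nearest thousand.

Weighted total = 160×112 + 652×6 + 344×50 + 876×89 + 108×48 + 756×66 + 416×62 + 236×102
  = 17920 + 3912 + 17200 + 77964 + 5184 + 49896 + 25792 + 24072 = 221940

222000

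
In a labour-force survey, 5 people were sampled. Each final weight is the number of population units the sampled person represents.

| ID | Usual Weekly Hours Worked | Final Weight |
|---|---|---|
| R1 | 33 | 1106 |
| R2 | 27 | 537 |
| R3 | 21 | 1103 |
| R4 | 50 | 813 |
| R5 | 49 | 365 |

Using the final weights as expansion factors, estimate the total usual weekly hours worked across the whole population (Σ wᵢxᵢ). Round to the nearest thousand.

133000

Weighted total = 33×1106 + 27×537 + 21×1103 + 50×813 + 49×365
  = 132695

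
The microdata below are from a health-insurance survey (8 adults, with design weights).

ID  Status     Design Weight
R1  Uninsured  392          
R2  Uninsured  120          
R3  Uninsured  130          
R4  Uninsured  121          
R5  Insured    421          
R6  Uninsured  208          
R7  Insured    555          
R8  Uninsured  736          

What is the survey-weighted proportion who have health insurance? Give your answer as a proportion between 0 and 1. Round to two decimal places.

Sum of weights for 'Insured' = 421 + 555 = 976
Total weight = 392 + 120 + 130 + 121 + 421 + 208 + 555 + 736 = 2683
Weighted proportion = 976 / 2683 = 0.3637719

0.36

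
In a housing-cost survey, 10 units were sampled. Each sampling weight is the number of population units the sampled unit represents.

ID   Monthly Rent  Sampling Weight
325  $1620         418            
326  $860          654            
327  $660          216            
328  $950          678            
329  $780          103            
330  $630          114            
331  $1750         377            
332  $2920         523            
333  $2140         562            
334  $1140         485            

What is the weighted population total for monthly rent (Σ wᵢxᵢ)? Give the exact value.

Weighted total = 6120910

6120910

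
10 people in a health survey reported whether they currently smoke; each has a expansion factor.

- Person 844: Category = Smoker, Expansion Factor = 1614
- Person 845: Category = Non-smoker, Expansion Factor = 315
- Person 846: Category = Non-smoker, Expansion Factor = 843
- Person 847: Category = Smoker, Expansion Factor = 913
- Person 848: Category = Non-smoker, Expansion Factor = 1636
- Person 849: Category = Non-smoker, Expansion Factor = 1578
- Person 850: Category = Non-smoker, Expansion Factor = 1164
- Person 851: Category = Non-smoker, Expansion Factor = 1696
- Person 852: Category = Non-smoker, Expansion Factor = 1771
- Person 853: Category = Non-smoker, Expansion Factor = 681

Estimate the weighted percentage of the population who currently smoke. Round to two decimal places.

Sum of weights for 'Smoker' = 1614 + 913 = 2527
Total weight = 1614 + 315 + 843 + 913 + 1636 + 1578 + 1164 + 1696 + 1771 + 681 = 12211
Weighted proportion = 2527 / 12211 = 0.20694456 → 20.694456%

20.69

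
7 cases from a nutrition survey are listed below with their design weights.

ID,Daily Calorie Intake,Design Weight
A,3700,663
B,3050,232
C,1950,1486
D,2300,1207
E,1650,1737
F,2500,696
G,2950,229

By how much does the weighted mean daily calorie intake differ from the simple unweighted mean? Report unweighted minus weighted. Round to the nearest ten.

Unweighted sum = 3700 + 3050 + 1950 + 2300 + 1650 + 2500 + 2950 = 18100
Unweighted mean = 18100 / 7 = 2585.7143
Weighted sum = 14116100
Sum of weights = 663 + 232 + 1486 + 1207 + 1737 + 696 + 229 = 6250
Weighted mean = 14116100 / 6250 = 2258.576
Difference (unweighted minus weighted) = 327.13829

330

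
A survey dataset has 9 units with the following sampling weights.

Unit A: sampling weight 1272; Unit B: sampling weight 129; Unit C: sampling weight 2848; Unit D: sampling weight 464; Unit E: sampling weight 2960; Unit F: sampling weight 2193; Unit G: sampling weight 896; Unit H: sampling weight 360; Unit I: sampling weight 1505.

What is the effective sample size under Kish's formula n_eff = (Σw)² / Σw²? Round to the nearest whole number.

6

Σ wᵢ = 12627
Σ wᵢ² = 1617984 + 16641 + 8111104 + 215296 + 8761600 + 4809249 + 802816 + 129600 + 2265025 = 26729315
n_eff = 12627² / 26729315 = 159441129 / 26729315 = 5.9650286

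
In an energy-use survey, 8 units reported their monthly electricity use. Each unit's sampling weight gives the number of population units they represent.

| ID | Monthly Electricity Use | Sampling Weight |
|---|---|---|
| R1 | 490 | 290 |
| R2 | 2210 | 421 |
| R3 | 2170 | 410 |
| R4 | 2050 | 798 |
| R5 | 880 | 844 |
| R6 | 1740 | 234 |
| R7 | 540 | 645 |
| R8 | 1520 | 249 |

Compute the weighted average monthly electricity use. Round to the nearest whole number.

1407

Weighted sum = 490×290 + 2210×421 + 2170×410 + 2050×798 + 880×844 + 1740×234 + 540×645 + 1520×249
  = 142100 + 930410 + 889700 + 1635900 + 742720 + 407160 + 348300 + 378480 = 5474770
Sum of weights = 290 + 421 + 410 + 798 + 844 + 234 + 645 + 249 = 3891
Weighted mean = 5474770 / 3891 = 1407.0342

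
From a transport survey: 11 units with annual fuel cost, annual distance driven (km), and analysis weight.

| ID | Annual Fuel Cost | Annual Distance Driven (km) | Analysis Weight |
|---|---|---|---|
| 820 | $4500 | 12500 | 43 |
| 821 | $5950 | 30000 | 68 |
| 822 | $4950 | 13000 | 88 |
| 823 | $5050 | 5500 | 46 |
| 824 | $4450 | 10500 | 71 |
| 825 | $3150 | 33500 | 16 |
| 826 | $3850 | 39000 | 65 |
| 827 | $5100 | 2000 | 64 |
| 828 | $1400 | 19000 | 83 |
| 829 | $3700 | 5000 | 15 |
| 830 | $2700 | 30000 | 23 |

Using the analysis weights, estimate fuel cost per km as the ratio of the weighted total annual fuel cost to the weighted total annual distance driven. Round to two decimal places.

Σ wᵢ·y = 4500×43 + 5950×68 + 4950×88 + 5050×46 + 4450×71 + 3150×16 + 3850×65 + 5100×64 + 1400×83 + 3700×15 + 2700×23
  = 2442800
Σ wᵢ·x = 12500×43 + 30000×68 + 13000×88 + 5500×46 + 10500×71 + 33500×16 + 39000×65 + 2000×64 + 19000×83 + 5000×15 + 30000×23
  = 537500 + 2040000 + 1144000 + 253000 + 745500 + 536000 + 2535000 + 128000 + 1577000 + 75000 + 690000 = 10261000
Ratio = 2442800 / 10261000 = 0.23806647

0.24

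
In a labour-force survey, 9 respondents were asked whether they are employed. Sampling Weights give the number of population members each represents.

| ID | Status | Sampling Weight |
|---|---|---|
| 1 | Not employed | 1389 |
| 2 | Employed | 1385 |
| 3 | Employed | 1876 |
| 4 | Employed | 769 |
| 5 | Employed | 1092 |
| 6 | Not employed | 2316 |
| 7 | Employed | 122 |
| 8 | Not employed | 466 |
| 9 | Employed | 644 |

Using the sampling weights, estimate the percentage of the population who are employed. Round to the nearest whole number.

Sum of weights for 'Employed' = 1385 + 1876 + 769 + 1092 + 122 + 644 = 5888
Total weight = 1389 + 1385 + 1876 + 769 + 1092 + 2316 + 122 + 466 + 644 = 10059
Weighted proportion = 5888 / 10059 = 0.58534646 → 58.534646%

59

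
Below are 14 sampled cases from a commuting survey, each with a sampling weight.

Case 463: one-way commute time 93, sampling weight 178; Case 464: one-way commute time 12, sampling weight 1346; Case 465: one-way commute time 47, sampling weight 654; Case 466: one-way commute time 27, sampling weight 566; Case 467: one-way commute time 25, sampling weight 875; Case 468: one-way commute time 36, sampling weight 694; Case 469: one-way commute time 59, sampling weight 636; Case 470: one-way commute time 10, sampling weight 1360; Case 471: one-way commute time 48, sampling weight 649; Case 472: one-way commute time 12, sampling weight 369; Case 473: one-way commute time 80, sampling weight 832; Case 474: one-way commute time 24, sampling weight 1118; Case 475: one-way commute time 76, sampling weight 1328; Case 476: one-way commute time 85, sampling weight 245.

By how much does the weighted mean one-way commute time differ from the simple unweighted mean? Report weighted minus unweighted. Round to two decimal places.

-5.89

Unweighted sum = 634
Unweighted mean = 634 / 14 = 45.285714
Weighted sum = 427434
Sum of weights = 10850
Weighted mean = 427434 / 10850 = 39.394839
Difference (weighted minus unweighted) = -5.8908756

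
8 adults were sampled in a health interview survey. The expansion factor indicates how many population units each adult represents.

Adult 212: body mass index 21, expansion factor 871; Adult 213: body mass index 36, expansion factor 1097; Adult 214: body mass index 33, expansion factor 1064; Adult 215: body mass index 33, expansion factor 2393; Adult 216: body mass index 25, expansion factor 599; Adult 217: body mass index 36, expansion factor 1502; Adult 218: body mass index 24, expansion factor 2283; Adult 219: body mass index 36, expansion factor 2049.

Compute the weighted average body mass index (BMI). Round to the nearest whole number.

Weighted sum = 21×871 + 36×1097 + 33×1064 + 33×2393 + 25×599 + 36×1502 + 24×2283 + 36×2049
  = 18291 + 39492 + 35112 + 78969 + 14975 + 54072 + 54792 + 73764 = 369467
Sum of weights = 871 + 1097 + 1064 + 2393 + 599 + 1502 + 2283 + 2049 = 11858
Weighted mean = 369467 / 11858 = 31.157615

31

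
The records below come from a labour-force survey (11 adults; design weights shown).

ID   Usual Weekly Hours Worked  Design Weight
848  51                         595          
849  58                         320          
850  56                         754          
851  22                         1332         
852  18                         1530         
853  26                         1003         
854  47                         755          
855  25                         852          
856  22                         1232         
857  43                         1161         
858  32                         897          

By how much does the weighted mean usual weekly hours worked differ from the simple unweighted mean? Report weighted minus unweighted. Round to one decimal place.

Unweighted sum = 400
Unweighted mean = 400 / 11 = 36.363636
Weighted sum = 336567
Sum of weights = 595 + 320 + 754 + 1332 + 1530 + 1003 + 755 + 852 + 1232 + 1161 + 897 = 10431
Weighted mean = 336567 / 10431 = 32.266034
Difference (weighted minus unweighted) = -4.0976024

-4.1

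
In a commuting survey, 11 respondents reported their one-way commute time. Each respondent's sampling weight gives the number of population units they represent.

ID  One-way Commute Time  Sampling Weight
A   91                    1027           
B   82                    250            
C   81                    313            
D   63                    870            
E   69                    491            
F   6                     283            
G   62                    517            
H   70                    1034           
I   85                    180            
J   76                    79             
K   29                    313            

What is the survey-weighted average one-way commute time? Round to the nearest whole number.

68

Weighted sum = 91×1027 + 82×250 + 81×313 + 63×870 + 69×491 + 6×283 + 62×517 + 70×1034 + 85×180 + 76×79 + 29×313
  = 93457 + 20500 + 25353 + 54810 + 33879 + 1698 + 32054 + 72380 + 15300 + 6004 + 9077 = 364512
Sum of weights = 1027 + 250 + 313 + 870 + 491 + 283 + 517 + 1034 + 180 + 79 + 313 = 5357
Weighted mean = 364512 / 5357 = 68.044055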